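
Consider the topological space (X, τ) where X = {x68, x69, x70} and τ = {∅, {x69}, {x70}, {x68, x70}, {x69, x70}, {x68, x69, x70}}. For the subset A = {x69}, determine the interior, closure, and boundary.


int(A) = {x69}, cl(A) = {x69}, ∂A = ∅.

Closed sets in (X, τ) are complements of opens:
  closed(X, τ) = {∅, {x68}, {x69}, {x68, x69}, {x68, x70}, {x68, x69, x70}}.
int(A) = ⋃ {U ∈ τ : U ⊆ A}. Opens contained in A: ∅, {x69}.
Taking the union of these: int(A) = {x69}.
cl(A) = ⋂ {C closed : A ⊆ C}. Closed sets containing A: {x69}, {x68, x69}, {x68, x69, x70}.
Intersecting these: cl(A) = {x69}.
∂A = cl(A) ∖ int(A) = {x69} ∖ {x69} = ∅.


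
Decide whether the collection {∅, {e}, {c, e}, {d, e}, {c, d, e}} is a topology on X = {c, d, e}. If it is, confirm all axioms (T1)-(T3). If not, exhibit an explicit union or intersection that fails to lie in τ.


τ IS a topology on X.

Axiom (T1): ∅ ∈ τ? Yes; X ∈ τ? Yes.
Axiom (T2/T3): check pairwise unions and intersections of members of τ.
All pairwise intersections and unions checked — each lies in τ. Therefore τ satisfies (T1), (T2), (T3): it IS a topology on X.


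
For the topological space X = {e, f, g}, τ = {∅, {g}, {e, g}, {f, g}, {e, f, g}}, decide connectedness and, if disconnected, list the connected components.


(X, τ) is connected.

Find clopen sets (U ∈ τ with X ∖ U ∈ τ):
  U = ∅, X ∖ U = {e, f, g} — both open, so U is clopen.
  U = {e, f, g}, X ∖ U = ∅ — both open, so U is clopen.
Only trivial clopens (∅ and X) exist, so (X, τ) is connected.
Compute connected components by grouping points that agree on all clopens:
  component: {e, f, g}


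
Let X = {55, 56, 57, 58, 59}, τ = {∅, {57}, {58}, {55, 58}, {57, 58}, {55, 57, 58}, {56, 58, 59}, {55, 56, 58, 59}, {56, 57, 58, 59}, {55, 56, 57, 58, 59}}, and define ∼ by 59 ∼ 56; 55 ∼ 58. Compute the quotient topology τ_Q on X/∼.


X/∼ = {[55=58], [56=59], [57]}; |τ_Q| = 6.

Equivalence classes: [55=58], [56=59], [57].
Quotient map π: X → X/∼ sends 55 ↦ [55=58], 56 ↦ [56=59], 57 ↦ [57], 58 ↦ [55=58], 59 ↦ [56=59].
For each subset V ⊆ X/∼, compute π^{-1}(V) ⊆ X and check whether π^{-1}(V) ∈ τ. V is open in τ_Q iff π^{-1}(V) ∈ τ.
  V = {}: π^{-1}(V) = ∅ ∈ τ ✓.
  V = {[55=58]}: π^{-1}(V) = {55, 58} ∈ τ ✓.
  V = {[56=59]}: π^{-1}(V) = {56, 59} ∉ τ ✗.
  V = {[55=58], [56=59]}: π^{-1}(V) = {55, 56, 58, 59} ∈ τ ✓.
  V = {[57]}: π^{-1}(V) = {57} ∈ τ ✓.
  V = {[55=58], [57]}: π^{-1}(V) = {55, 57, 58} ∈ τ ✓.
  V = {[56=59], [57]}: π^{-1}(V) = {56, 57, 59} ∉ τ ✗.
  V = {[55=58], [56=59], [57]}: π^{-1}(V) = {55, 56, 57, 58, 59} ∈ τ ✓.
Open sets in the quotient: τ_Q = {{}, {[55=58]}, {[55=58], [56=59]}, {[57]}, {[55=58], [57]}, {[55=58], [56=59], [57]}} (6 elements).


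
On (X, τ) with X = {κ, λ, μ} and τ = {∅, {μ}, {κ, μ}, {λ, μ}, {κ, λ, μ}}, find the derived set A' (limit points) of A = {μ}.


A' = {κ, λ}

For each x ∈ X, list the open sets U ∈ τ with x ∈ U, then check whether U ∩ (A ∖ {x}) ≠ ∅ for every such U.
  x = κ: opens ∋ x are {κ, μ}, {κ, λ, μ}; each meets A ∖ {κ}, so x IS a limit point.
  x = λ: opens ∋ x are {λ, μ}, {κ, λ, μ}; each meets A ∖ {λ}, so x IS a limit point.
  x = μ: open {μ} ∋ x has {μ} ∩ (A ∖ {μ}) = ∅, so x is NOT a limit point.
Collecting: A' = {κ, λ}.


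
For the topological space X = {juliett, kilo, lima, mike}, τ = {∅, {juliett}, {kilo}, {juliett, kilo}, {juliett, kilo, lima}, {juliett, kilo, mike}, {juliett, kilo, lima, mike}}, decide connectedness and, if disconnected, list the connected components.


(X, τ) is connected.

Find clopen sets (U ∈ τ with X ∖ U ∈ τ):
  U = ∅, X ∖ U = {juliett, kilo, lima, mike} — both open, so U is clopen.
  U = {juliett, kilo, lima, mike}, X ∖ U = ∅ — both open, so U is clopen.
Only trivial clopens (∅ and X) exist, so (X, τ) is connected.
Compute connected components by grouping points that agree on all clopens:
  component: {juliett, kilo, lima, mike}


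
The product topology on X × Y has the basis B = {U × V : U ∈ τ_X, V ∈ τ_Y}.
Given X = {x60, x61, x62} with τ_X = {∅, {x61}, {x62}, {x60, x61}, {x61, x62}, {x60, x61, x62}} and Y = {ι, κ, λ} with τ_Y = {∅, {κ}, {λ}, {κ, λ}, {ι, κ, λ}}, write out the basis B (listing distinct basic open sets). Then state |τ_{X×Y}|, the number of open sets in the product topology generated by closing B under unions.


Basis B = {∅ × ∅, {x61} × {κ}, {x61} × {λ}, {x62} × {κ}, {x62} × {λ}, {x60, x61} × {κ}, {x60, x61} × {λ}, {x61} × {κ, λ}, {x61, x62} × {κ}, {x61, x62} × {λ}, {x62} × {κ, λ}, {x60, x61, x62} × {κ}, {x60, x61, x62} × {λ}, {x61} × {ι, κ, λ}, {x62} × {ι, κ, λ}, {x60, x61} × {κ, λ}, {x61, x62} × {κ, λ}, {x60, x61} × {ι, κ, λ}, {x60, x61, x62} × {κ, λ}, {x61, x62} × {ι, κ, λ}, {x60, x61, x62} × {ι, κ, λ}}; |τ_{X×Y}| = 70.

Enumerate products U × V with U ∈ τ_X, V ∈ τ_Y (deduplicated):
  ∅ × ∅ = {} (∅)
  {x61} × {κ} = {(x61,κ)}
  {x61} × {λ} = {(x61,λ)}
  {x62} × {κ} = {(x62,κ)}
  {x62} × {λ} = {(x62,λ)}
  {x60, x61} × {κ} = {(x60,κ), (x61,κ)}
  {x60, x61} × {λ} = {(x60,λ), (x61,λ)}
  {x61} × {κ, λ} = {(x61,κ), (x61,λ)}
  {x61, x62} × {κ} = {(x61,κ), (x62,κ)}
  {x61, x62} × {λ} = {(x61,λ), (x62,λ)}
  {x62} × {κ, λ} = {(x62,κ), (x62,λ)}
  {x60, x61, x62} × {κ} = {(x60,κ), (x61,κ), (x62,κ)}
  {x60, x61, x62} × {λ} = {(x60,λ), (x61,λ), (x62,λ)}
  {x61} × {ι, κ, λ} = {(x61,ι), (x61,κ), (x61,λ)}
  {x62} × {ι, κ, λ} = {(x62,ι), (x62,κ), (x62,λ)}
  {x60, x61} × {κ, λ} = {(x60,κ), (x60,λ), (x61,κ), (x61,λ)}
  {x61, x62} × {κ, λ} = {(x61,κ), (x61,λ), (x62,κ), (x62,λ)}
  {x60, x61} × {ι, κ, λ} = {(x60,ι), (x60,κ), (x60,λ), (x61,ι), (x61,κ), (x61,λ)}
  {x60, x61, x62} × {κ, λ} = {(x60,κ), (x60,λ), (x61,κ), (x61,λ), (x62,κ), (x62,λ)}
  {x61, x62} × {ι, κ, λ} = {(x61,ι), (x61,κ), (x61,λ), (x62,ι), (x62,κ), (x62,λ)}
  {x60, x61, x62} × {ι, κ, λ} = {(x60,ι), (x60,κ), (x60,λ), (x61,ι), (x61,κ), (x61,λ), (x62,ι), (x62,κ), (x62,λ)}
These 21 distinct sets form the basis B.
Close under arbitrary unions to get τ_{X×Y}; counting gives |τ_{X×Y}| = 70.


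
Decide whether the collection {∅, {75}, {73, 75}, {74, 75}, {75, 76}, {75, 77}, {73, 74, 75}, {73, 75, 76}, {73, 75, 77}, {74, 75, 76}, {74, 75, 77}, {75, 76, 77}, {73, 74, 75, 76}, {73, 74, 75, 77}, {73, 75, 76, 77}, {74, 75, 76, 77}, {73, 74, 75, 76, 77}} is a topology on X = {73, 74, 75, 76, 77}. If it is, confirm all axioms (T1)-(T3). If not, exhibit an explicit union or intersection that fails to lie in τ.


τ IS a topology on X.

Axiom (T1): ∅ ∈ τ? Yes; X ∈ τ? Yes.
Axiom (T2/T3): check pairwise unions and intersections of members of τ.
All pairwise intersections and unions checked — each lies in τ. Therefore τ satisfies (T1), (T2), (T3): it IS a topology on X.


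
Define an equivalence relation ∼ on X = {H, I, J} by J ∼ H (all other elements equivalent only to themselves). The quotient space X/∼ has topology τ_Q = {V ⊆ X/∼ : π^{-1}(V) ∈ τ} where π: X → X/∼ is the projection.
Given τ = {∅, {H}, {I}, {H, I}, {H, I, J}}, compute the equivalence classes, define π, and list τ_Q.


X/∼ = {[H=J], [I]}; |τ_Q| = 3.

Equivalence classes: [H=J], [I].
Quotient map π: X → X/∼ sends H ↦ [H=J], I ↦ [I], J ↦ [H=J].
For each subset V ⊆ X/∼, compute π^{-1}(V) ⊆ X and check whether π^{-1}(V) ∈ τ. V is open in τ_Q iff π^{-1}(V) ∈ τ.
  V = {}: π^{-1}(V) = ∅ ∈ τ ✓.
  V = {[H=J]}: π^{-1}(V) = {H, J} ∉ τ ✗.
  V = {[I]}: π^{-1}(V) = {I} ∈ τ ✓.
  V = {[H=J], [I]}: π^{-1}(V) = {H, I, J} ∈ τ ✓.
Open sets in the quotient: τ_Q = {{}, {[I]}, {[H=J], [I]}} (3 elements).


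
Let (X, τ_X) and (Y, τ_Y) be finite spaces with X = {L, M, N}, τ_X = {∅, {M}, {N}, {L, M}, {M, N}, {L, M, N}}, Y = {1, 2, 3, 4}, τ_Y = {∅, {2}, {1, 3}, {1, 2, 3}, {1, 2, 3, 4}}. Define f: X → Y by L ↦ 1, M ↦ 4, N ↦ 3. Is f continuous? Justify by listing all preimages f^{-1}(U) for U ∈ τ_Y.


f is NOT continuous.

Compute f^{-1}(U) for each U ∈ τ_Y:
  U = ∅: f^{-1}(U) = ∅ ∈ τ_X ✓.
  U = {2}: f^{-1}(U) = ∅ ∈ τ_X ✓.
  U = {1, 3}: f^{-1}(U) = {L, N} ∉ τ_X ✗.
  U = {1, 2, 3}: f^{-1}(U) = {L, N} ∉ τ_X ✗.
  U = {1, 2, 3, 4}: f^{-1}(U) = {L, M, N} ∈ τ_X ✓.
Found U = {1, 3} with f^{-1}(U) = {L, N} not in τ_X. Therefore f is NOT continuous.


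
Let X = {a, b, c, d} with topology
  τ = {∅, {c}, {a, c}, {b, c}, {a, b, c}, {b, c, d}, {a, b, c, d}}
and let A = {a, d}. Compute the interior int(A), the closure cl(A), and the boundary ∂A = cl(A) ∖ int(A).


int(A) = ∅, cl(A) = {a, d}, ∂A = {a, d}.

Closed sets in (X, τ) are complements of opens:
  closed(X, τ) = {∅, {a}, {d}, {a, d}, {b, d}, {a, b, d}, {a, b, c, d}}.
int(A) = ⋃ {U ∈ τ : U ⊆ A}. Opens contained in A: ∅.
Taking the union of these: int(A) = ∅.
cl(A) = ⋂ {C closed : A ⊆ C}. Closed sets containing A: {a, d}, {a, b, d}, {a, b, c, d}.
Intersecting these: cl(A) = {a, d}.
∂A = cl(A) ∖ int(A) = {a, d} ∖ ∅ = {a, d}.


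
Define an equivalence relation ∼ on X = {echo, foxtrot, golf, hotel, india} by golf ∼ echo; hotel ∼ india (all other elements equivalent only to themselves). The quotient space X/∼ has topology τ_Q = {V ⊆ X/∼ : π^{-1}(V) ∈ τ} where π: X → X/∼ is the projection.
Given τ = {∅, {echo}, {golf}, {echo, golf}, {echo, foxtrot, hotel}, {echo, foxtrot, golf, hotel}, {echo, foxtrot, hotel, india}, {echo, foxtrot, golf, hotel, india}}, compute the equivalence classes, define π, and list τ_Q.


X/∼ = {[echo=golf], [foxtrot], [hotel=india]}; |τ_Q| = 3.

Equivalence classes: [echo=golf], [foxtrot], [hotel=india].
Quotient map π: X → X/∼ sends echo ↦ [echo=golf], foxtrot ↦ [foxtrot], golf ↦ [echo=golf], hotel ↦ [hotel=india], india ↦ [hotel=india].
For each subset V ⊆ X/∼, compute π^{-1}(V) ⊆ X and check whether π^{-1}(V) ∈ τ. V is open in τ_Q iff π^{-1}(V) ∈ τ.
  V = {}: π^{-1}(V) = ∅ ∈ τ ✓.
  V = {[echo=golf]}: π^{-1}(V) = {echo, golf} ∈ τ ✓.
  V = {[foxtrot]}: π^{-1}(V) = {foxtrot} ∉ τ ✗.
  V = {[echo=golf], [foxtrot]}: π^{-1}(V) = {echo, foxtrot, golf} ∉ τ ✗.
  V = {[hotel=india]}: π^{-1}(V) = {hotel, india} ∉ τ ✗.
  V = {[echo=golf], [hotel=india]}: π^{-1}(V) = {echo, golf, hotel, india} ∉ τ ✗.
  V = {[foxtrot], [hotel=india]}: π^{-1}(V) = {foxtrot, hotel, india} ∉ τ ✗.
  V = {[echo=golf], [foxtrot], [hotel=india]}: π^{-1}(V) = {echo, foxtrot, golf, hotel, india} ∈ τ ✓.
Open sets in the quotient: τ_Q = {{}, {[echo=golf]}, {[echo=golf], [foxtrot], [hotel=india]}} (3 elements).


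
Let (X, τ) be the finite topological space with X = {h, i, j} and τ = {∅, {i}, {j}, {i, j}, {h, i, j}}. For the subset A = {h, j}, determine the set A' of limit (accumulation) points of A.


A' = {h}

For each x ∈ X, list the open sets U ∈ τ with x ∈ U, then check whether U ∩ (A ∖ {x}) ≠ ∅ for every such U.
  x = h: opens ∋ x are {h, i, j}; each meets A ∖ {h}, so x IS a limit point.
  x = i: open {i} ∋ x has {i} ∩ (A ∖ {i}) = ∅, so x is NOT a limit point.
  x = j: open {j} ∋ x has {j} ∩ (A ∖ {j}) = ∅, so x is NOT a limit point.
Collecting: A' = {h}.


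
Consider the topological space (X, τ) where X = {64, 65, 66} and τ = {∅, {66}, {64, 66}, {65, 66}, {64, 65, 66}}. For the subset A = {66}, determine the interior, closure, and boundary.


int(A) = {66}, cl(A) = {64, 65, 66}, ∂A = {64, 65}.

Closed sets in (X, τ) are complements of opens:
  closed(X, τ) = {∅, {64}, {65}, {64, 65}, {64, 65, 66}}.
int(A) = ⋃ {U ∈ τ : U ⊆ A}. Opens contained in A: ∅, {66}.
Taking the union of these: int(A) = {66}.
cl(A) = ⋂ {C closed : A ⊆ C}. Closed sets containing A: {64, 65, 66}.
Intersecting these: cl(A) = {64, 65, 66}.
∂A = cl(A) ∖ int(A) = {64, 65, 66} ∖ {66} = {64, 65}.


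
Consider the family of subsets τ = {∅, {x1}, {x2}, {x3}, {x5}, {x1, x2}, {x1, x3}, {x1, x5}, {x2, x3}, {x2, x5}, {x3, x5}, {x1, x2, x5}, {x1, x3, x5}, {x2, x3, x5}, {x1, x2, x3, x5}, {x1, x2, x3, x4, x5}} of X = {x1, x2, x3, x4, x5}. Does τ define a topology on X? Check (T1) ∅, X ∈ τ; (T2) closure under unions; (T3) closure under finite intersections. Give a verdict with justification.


τ is NOT a topology on X.

Axiom (T1): ∅ ∈ τ? Yes; X ∈ τ? Yes.
Axiom (T2/T3): check pairwise unions and intersections of members of τ.
Counterexample for (T2): {x1} ∪ {x2, x3} = {x1, x2, x3} ∉ τ. Therefore τ is NOT a topology.


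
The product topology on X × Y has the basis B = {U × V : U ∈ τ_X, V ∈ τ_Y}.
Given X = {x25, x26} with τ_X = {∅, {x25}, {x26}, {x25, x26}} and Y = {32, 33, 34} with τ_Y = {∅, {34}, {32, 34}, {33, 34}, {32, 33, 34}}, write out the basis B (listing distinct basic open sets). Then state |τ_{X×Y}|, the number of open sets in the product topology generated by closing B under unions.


Basis B = {∅ × ∅, {x25} × {34}, {x26} × {34}, {x25} × {32, 34}, {x25} × {33, 34}, {x25, x26} × {34}, {x26} × {32, 34}, {x26} × {33, 34}, {x25} × {32, 33, 34}, {x26} × {32, 33, 34}, {x25, x26} × {32, 34}, {x25, x26} × {33, 34}, {x25, x26} × {32, 33, 34}}; |τ_{X×Y}| = 25.

Enumerate products U × V with U ∈ τ_X, V ∈ τ_Y (deduplicated):
  ∅ × ∅ = {} (∅)
  {x25} × {34} = {(x25,34)}
  {x26} × {34} = {(x26,34)}
  {x25} × {32, 34} = {(x25,32), (x25,34)}
  {x25} × {33, 34} = {(x25,33), (x25,34)}
  {x25, x26} × {34} = {(x25,34), (x26,34)}
  {x26} × {32, 34} = {(x26,32), (x26,34)}
  {x26} × {33, 34} = {(x26,33), (x26,34)}
  {x25} × {32, 33, 34} = {(x25,32), (x25,33), (x25,34)}
  {x26} × {32, 33, 34} = {(x26,32), (x26,33), (x26,34)}
  {x25, x26} × {32, 34} = {(x25,32), (x25,34), (x26,32), (x26,34)}
  {x25, x26} × {33, 34} = {(x25,33), (x25,34), (x26,33), (x26,34)}
  {x25, x26} × {32, 33, 34} = {(x25,32), (x25,33), (x25,34), (x26,32), (x26,33), (x26,34)}
These 13 distinct sets form the basis B.
Close under arbitrary unions to get τ_{X×Y}; counting gives |τ_{X×Y}| = 25.


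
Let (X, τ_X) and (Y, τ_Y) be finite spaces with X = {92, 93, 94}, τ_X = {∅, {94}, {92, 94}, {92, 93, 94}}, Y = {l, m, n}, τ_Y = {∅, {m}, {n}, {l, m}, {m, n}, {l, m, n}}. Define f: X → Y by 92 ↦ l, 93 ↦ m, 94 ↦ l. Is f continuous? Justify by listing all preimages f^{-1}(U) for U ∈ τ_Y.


f is NOT continuous.

Compute f^{-1}(U) for each U ∈ τ_Y:
  U = ∅: f^{-1}(U) = ∅ ∈ τ_X ✓.
  U = {m}: f^{-1}(U) = {93} ∉ τ_X ✗.
  U = {n}: f^{-1}(U) = ∅ ∈ τ_X ✓.
  U = {l, m}: f^{-1}(U) = {92, 93, 94} ∈ τ_X ✓.
  U = {m, n}: f^{-1}(U) = {93} ∉ τ_X ✗.
  U = {l, m, n}: f^{-1}(U) = {92, 93, 94} ∈ τ_X ✓.
Found U = {m} with f^{-1}(U) = {93} not in τ_X. Therefore f is NOT continuous.


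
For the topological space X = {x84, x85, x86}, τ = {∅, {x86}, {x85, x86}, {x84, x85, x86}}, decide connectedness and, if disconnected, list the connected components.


(X, τ) is connected.

Find clopen sets (U ∈ τ with X ∖ U ∈ τ):
  U = ∅, X ∖ U = {x84, x85, x86} — both open, so U is clopen.
  U = {x84, x85, x86}, X ∖ U = ∅ — both open, so U is clopen.
Only trivial clopens (∅ and X) exist, so (X, τ) is connected.
Compute connected components by grouping points that agree on all clopens:
  component: {x84, x85, x86}


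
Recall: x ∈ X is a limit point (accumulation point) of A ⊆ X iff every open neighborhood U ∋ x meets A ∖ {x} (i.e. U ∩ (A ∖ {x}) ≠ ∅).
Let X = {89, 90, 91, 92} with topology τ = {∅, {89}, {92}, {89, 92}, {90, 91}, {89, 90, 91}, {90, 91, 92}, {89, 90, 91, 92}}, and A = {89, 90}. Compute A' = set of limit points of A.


A' = {91}

For each x ∈ X, list the open sets U ∈ τ with x ∈ U, then check whether U ∩ (A ∖ {x}) ≠ ∅ for every such U.
  x = 89: open {89} ∋ x has {89} ∩ (A ∖ {89}) = ∅, so x is NOT a limit point.
  x = 90: open {90, 91} ∋ x has {90, 91} ∩ (A ∖ {90}) = ∅, so x is NOT a limit point.
  x = 91: opens ∋ x are {90, 91}, {89, 90, 91}, {90, 91, 92}, {89, 90, 91, 92}; each meets A ∖ {91}, so x IS a limit point.
  x = 92: open {92} ∋ x has {92} ∩ (A ∖ {92}) = ∅, so x is NOT a limit point.
Collecting: A' = {91}.


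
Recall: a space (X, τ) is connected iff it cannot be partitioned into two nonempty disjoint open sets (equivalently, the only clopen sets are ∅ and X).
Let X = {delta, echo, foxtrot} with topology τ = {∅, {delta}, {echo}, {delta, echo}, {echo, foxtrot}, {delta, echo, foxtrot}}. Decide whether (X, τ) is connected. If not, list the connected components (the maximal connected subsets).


(X, τ) is disconnected; components = [{delta}, {echo, foxtrot}].

Find clopen sets (U ∈ τ with X ∖ U ∈ τ):
  U = ∅, X ∖ U = {delta, echo, foxtrot} — both open, so U is clopen.
  U = {delta}, X ∖ U = {echo, foxtrot} — both open, so U is clopen.
  U = {echo, foxtrot}, X ∖ U = {delta} — both open, so U is clopen.
  U = {delta, echo, foxtrot}, X ∖ U = ∅ — both open, so U is clopen.
Nontrivial clopen(s) exist: e.g. {delta}. So (X, τ) is disconnected.
Compute connected components by grouping points that agree on all clopens:
  component: {delta}
  component: {echo, foxtrot}


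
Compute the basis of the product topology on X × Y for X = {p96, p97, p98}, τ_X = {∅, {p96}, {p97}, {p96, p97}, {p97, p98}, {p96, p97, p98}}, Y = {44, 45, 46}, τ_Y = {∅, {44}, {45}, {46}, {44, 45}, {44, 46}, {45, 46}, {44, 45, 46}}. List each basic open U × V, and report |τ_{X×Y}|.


Basis B = {∅ × ∅, {p96} × {44}, {p96} × {45}, {p96} × {46}, {p97} × {44}, {p97} × {45}, {p97} × {46}, {p96} × {44, 45}, {p96} × {44, 46}, {p96, p97} × {44}, {p96} × {45, 46}, {p96, p97} × {45}, {p96, p97} × {46}, {p97} × {44, 45}, {p97} × {44, 46}, {p97, p98} × {44}, {p97} × {45, 46}, {p97, p98} × {45}, {p97, p98} × {46}, {p96} × {44, 45, 46}, {p96, p97, p98} × {44}, {p96, p97, p98} × {45}, {p96, p97, p98} × {46}, {p97} × {44, 45, 46}, {p96, p97} × {44, 45}, {p96, p97} × {44, 46}, {p96, p97} × {45, 46}, {p97, p98} × {44, 45}, {p97, p98} × {44, 46}, {p97, p98} × {45, 46}, {p96, p97} × {44, 45, 46}, {p96, p97, p98} × {44, 45}, {p96, p97, p98} × {44, 46}, {p96, p97, p98} × {45, 46}, {p97, p98} × {44, 45, 46}, {p96, p97, p98} × {44, 45, 46}}; |τ_{X×Y}| = 216.

Enumerate products U × V with U ∈ τ_X, V ∈ τ_Y (deduplicated):
  ∅ × ∅ = {} (∅)
  {p96} × {44} = {(p96,44)}
  {p96} × {45} = {(p96,45)}
  {p96} × {46} = {(p96,46)}
  {p97} × {44} = {(p97,44)}
  {p97} × {45} = {(p97,45)}
  {p97} × {46} = {(p97,46)}
  {p96} × {44, 45} = {(p96,44), (p96,45)}
  {p96} × {44, 46} = {(p96,44), (p96,46)}
  {p96, p97} × {44} = {(p96,44), (p97,44)}
  {p96} × {45, 46} = {(p96,45), (p96,46)}
  {p96, p97} × {45} = {(p96,45), (p97,45)}
  {p96, p97} × {46} = {(p96,46), (p97,46)}
  {p97} × {44, 45} = {(p97,44), (p97,45)}
  {p97} × {44, 46} = {(p97,44), (p97,46)}
  {p97, p98} × {44} = {(p97,44), (p98,44)}
  {p97} × {45, 46} = {(p97,45), (p97,46)}
  {p97, p98} × {45} = {(p97,45), (p98,45)}
  {p97, p98} × {46} = {(p97,46), (p98,46)}
  {p96} × {44, 45, 46} = {(p96,44), (p96,45), (p96,46)}
  {p96, p97, p98} × {44} = {(p96,44), (p97,44), (p98,44)}
  {p96, p97, p98} × {45} = {(p96,45), (p97,45), (p98,45)}
  {p96, p97, p98} × {46} = {(p96,46), (p97,46), (p98,46)}
  {p97} × {44, 45, 46} = {(p97,44), (p97,45), (p97,46)}
  {p96, p97} × {44, 45} = {(p96,44), (p96,45), (p97,44), (p97,45)}
  {p96, p97} × {44, 46} = {(p96,44), (p96,46), (p97,44), (p97,46)}
  {p96, p97} × {45, 46} = {(p96,45), (p96,46), (p97,45), (p97,46)}
  {p97, p98} × {44, 45} = {(p97,44), (p97,45), (p98,44), (p98,45)}
  {p97, p98} × {44, 46} = {(p97,44), (p97,46), (p98,44), (p98,46)}
  {p97, p98} × {45, 46} = {(p97,45), (p97,46), (p98,45), (p98,46)}
  {p96, p97} × {44, 45, 46} = {(p96,44), (p96,45), (p96,46), (p97,44), (p97,45), (p97,46)}
  {p96, p97, p98} × {44, 45} = {(p96,44), (p96,45), (p97,44), (p97,45), (p98,44), (p98,45)}
  {p96, p97, p98} × {44, 46} = {(p96,44), (p96,46), (p97,44), (p97,46), (p98,44), (p98,46)}
  {p96, p97, p98} × {45, 46} = {(p96,45), (p96,46), (p97,45), (p97,46), (p98,45), (p98,46)}
  {p97, p98} × {44, 45, 46} = {(p97,44), (p97,45), (p97,46), (p98,44), (p98,45), (p98,46)}
  {p96, p97, p98} × {44, 45, 46} = {(p96,44), (p96,45), (p96,46), (p97,44), (p97,45), (p97,46), (p98,44), (p98,45), (p98,46)}
These 36 distinct sets form the basis B.
Close under arbitrary unions to get τ_{X×Y}; counting gives |τ_{X×Y}| = 216.


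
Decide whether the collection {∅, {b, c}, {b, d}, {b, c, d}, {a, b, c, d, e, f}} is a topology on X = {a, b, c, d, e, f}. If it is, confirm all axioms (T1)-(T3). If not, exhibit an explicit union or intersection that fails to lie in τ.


τ is NOT a topology on X.

Axiom (T1): ∅ ∈ τ? Yes; X ∈ τ? Yes.
Axiom (T2/T3): check pairwise unions and intersections of members of τ.
Counterexample for (T3): {b, c} ∩ {b, d} = {b} ∉ τ. Therefore τ is NOT a topology.


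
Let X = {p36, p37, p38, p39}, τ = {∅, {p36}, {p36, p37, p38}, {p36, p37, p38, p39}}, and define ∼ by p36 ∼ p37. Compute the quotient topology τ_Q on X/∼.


X/∼ = {[p36=p37], [p38], [p39]}; |τ_Q| = 3.

Equivalence classes: [p36=p37], [p38], [p39].
Quotient map π: X → X/∼ sends p36 ↦ [p36=p37], p37 ↦ [p36=p37], p38 ↦ [p38], p39 ↦ [p39].
For each subset V ⊆ X/∼, compute π^{-1}(V) ⊆ X and check whether π^{-1}(V) ∈ τ. V is open in τ_Q iff π^{-1}(V) ∈ τ.
  V = {}: π^{-1}(V) = ∅ ∈ τ ✓.
  V = {[p36=p37]}: π^{-1}(V) = {p36, p37} ∉ τ ✗.
  V = {[p38]}: π^{-1}(V) = {p38} ∉ τ ✗.
  V = {[p36=p37], [p38]}: π^{-1}(V) = {p36, p37, p38} ∈ τ ✓.
  V = {[p39]}: π^{-1}(V) = {p39} ∉ τ ✗.
  V = {[p36=p37], [p39]}: π^{-1}(V) = {p36, p37, p39} ∉ τ ✗.
  V = {[p38], [p39]}: π^{-1}(V) = {p38, p39} ∉ τ ✗.
  V = {[p36=p37], [p38], [p39]}: π^{-1}(V) = {p36, p37, p38, p39} ∈ τ ✓.
Open sets in the quotient: τ_Q = {{}, {[p36=p37], [p38]}, {[p36=p37], [p38], [p39]}} (3 elements).


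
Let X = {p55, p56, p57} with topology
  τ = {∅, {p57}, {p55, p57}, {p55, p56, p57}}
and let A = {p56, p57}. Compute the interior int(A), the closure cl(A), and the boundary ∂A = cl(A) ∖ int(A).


int(A) = {p57}, cl(A) = {p55, p56, p57}, ∂A = {p55, p56}.

Closed sets in (X, τ) are complements of opens:
  closed(X, τ) = {∅, {p56}, {p55, p56}, {p55, p56, p57}}.
int(A) = ⋃ {U ∈ τ : U ⊆ A}. Opens contained in A: ∅, {p57}.
Taking the union of these: int(A) = {p57}.
cl(A) = ⋂ {C closed : A ⊆ C}. Closed sets containing A: {p55, p56, p57}.
Intersecting these: cl(A) = {p55, p56, p57}.
∂A = cl(A) ∖ int(A) = {p55, p56, p57} ∖ {p57} = {p55, p56}.


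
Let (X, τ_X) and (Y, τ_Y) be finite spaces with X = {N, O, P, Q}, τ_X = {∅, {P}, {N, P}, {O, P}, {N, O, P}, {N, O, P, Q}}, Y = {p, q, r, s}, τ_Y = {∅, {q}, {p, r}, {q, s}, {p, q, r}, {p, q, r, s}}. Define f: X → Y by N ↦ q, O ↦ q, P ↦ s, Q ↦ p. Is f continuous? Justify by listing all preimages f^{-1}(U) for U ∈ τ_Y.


f is NOT continuous.

Compute f^{-1}(U) for each U ∈ τ_Y:
  U = ∅: f^{-1}(U) = ∅ ∈ τ_X ✓.
  U = {q}: f^{-1}(U) = {N, O} ∉ τ_X ✗.
  U = {p, r}: f^{-1}(U) = {Q} ∉ τ_X ✗.
  U = {q, s}: f^{-1}(U) = {N, O, P} ∈ τ_X ✓.
  U = {p, q, r}: f^{-1}(U) = {N, O, Q} ∉ τ_X ✗.
  U = {p, q, r, s}: f^{-1}(U) = {N, O, P, Q} ∈ τ_X ✓.
Found U = {q} with f^{-1}(U) = {N, O} not in τ_X. Therefore f is NOT continuous.


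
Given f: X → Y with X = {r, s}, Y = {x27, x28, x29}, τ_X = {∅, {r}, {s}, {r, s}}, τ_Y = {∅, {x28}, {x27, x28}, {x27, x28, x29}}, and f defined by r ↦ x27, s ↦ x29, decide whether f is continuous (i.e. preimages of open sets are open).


f IS continuous.

Compute f^{-1}(U) for each U ∈ τ_Y:
  U = ∅: f^{-1}(U) = ∅ ∈ τ_X ✓.
  U = {x28}: f^{-1}(U) = ∅ ∈ τ_X ✓.
  U = {x27, x28}: f^{-1}(U) = {r} ∈ τ_X ✓.
  U = {x27, x28, x29}: f^{-1}(U) = {r, s} ∈ τ_X ✓.
Every preimage lies in τ_X, so f IS continuous.


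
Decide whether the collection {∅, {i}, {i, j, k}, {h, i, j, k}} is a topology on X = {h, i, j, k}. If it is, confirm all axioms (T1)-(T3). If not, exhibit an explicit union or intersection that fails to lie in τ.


τ IS a topology on X.

Axiom (T1): ∅ ∈ τ? Yes; X ∈ τ? Yes.
Axiom (T2/T3): check pairwise unions and intersections of members of τ.
All pairwise intersections and unions checked — each lies in τ. Therefore τ satisfies (T1), (T2), (T3): it IS a topology on X.


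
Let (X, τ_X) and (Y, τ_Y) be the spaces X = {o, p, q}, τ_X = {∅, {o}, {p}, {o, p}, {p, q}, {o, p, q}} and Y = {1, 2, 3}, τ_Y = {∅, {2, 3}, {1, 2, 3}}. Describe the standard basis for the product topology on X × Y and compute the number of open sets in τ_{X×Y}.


Basis B = {∅ × ∅, {o} × {2, 3}, {p} × {2, 3}, {o} × {1, 2, 3}, {p} × {1, 2, 3}, {o, p} × {2, 3}, {p, q} × {2, 3}, {o, p} × {1, 2, 3}, {o, p, q} × {2, 3}, {p, q} × {1, 2, 3}, {o, p, q} × {1, 2, 3}}; |τ_{X×Y}| = 18.

Enumerate products U × V with U ∈ τ_X, V ∈ τ_Y (deduplicated):
  ∅ × ∅ = {} (∅)
  {o} × {2, 3} = {(o,2), (o,3)}
  {p} × {2, 3} = {(p,2), (p,3)}
  {o} × {1, 2, 3} = {(o,1), (o,2), (o,3)}
  {p} × {1, 2, 3} = {(p,1), (p,2), (p,3)}
  {o, p} × {2, 3} = {(o,2), (o,3), (p,2), (p,3)}
  {p, q} × {2, 3} = {(p,2), (p,3), (q,2), (q,3)}
  {o, p} × {1, 2, 3} = {(o,1), (o,2), (o,3), (p,1), (p,2), (p,3)}
  {o, p, q} × {2, 3} = {(o,2), (o,3), (p,2), (p,3), (q,2), (q,3)}
  {p, q} × {1, 2, 3} = {(p,1), (p,2), (p,3), (q,1), (q,2), (q,3)}
  {o, p, q} × {1, 2, 3} = {(o,1), (o,2), (o,3), (p,1), (p,2), (p,3), (q,1), (q,2), (q,3)}
These 11 distinct sets form the basis B.
Close under arbitrary unions to get τ_{X×Y}; counting gives |τ_{X×Y}| = 18.


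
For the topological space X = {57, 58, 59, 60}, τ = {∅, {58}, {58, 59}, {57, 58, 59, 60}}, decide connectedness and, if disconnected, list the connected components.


(X, τ) is connected.

Find clopen sets (U ∈ τ with X ∖ U ∈ τ):
  U = ∅, X ∖ U = {57, 58, 59, 60} — both open, so U is clopen.
  U = {57, 58, 59, 60}, X ∖ U = ∅ — both open, so U is clopen.
Only trivial clopens (∅ and X) exist, so (X, τ) is connected.
Compute connected components by grouping points that agree on all clopens:
  component: {57, 58, 59, 60}


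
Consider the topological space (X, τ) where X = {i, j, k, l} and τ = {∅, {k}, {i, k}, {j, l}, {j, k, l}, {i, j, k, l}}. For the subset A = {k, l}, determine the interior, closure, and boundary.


int(A) = {k}, cl(A) = {i, j, k, l}, ∂A = {i, j, l}.

Closed sets in (X, τ) are complements of opens:
  closed(X, τ) = {∅, {i}, {i, k}, {j, l}, {i, j, l}, {i, j, k, l}}.
int(A) = ⋃ {U ∈ τ : U ⊆ A}. Opens contained in A: ∅, {k}.
Taking the union of these: int(A) = {k}.
cl(A) = ⋂ {C closed : A ⊆ C}. Closed sets containing A: {i, j, k, l}.
Intersecting these: cl(A) = {i, j, k, l}.
∂A = cl(A) ∖ int(A) = {i, j, k, l} ∖ {k} = {i, j, l}.


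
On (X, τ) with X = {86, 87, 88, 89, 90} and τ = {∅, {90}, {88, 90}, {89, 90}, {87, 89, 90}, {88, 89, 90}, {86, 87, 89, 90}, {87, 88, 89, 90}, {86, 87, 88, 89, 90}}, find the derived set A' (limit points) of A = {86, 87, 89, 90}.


A' = {86, 87, 88, 89}

For each x ∈ X, list the open sets U ∈ τ with x ∈ U, then check whether U ∩ (A ∖ {x}) ≠ ∅ for every such U.
  x = 86: opens ∋ x are {86, 87, 89, 90}, {86, 87, 88, 89, 90}; each meets A ∖ {86}, so x IS a limit point.
  x = 87: opens ∋ x are {87, 89, 90}, {86, 87, 89, 90}, {87, 88, 89, 90}, {86, 87, 88, 89, 90}; each meets A ∖ {87}, so x IS a limit point.
  x = 88: opens ∋ x are {88, 90}, {88, 89, 90}, {87, 88, 89, 90}, {86, 87, 88, 89, 90}; each meets A ∖ {88}, so x IS a limit point.
  x = 89: opens ∋ x are {89, 90}, {87, 89, 90}, {88, 89, 90}, {86, 87, 89, 90}, {87, 88, 89, 90}, {86, 87, 88, 89, 90}; each meets A ∖ {89}, so x IS a limit point.
  x = 90: open {90} ∋ x has {90} ∩ (A ∖ {90}) = ∅, so x is NOT a limit point.
Collecting: A' = {86, 87, 88, 89}.


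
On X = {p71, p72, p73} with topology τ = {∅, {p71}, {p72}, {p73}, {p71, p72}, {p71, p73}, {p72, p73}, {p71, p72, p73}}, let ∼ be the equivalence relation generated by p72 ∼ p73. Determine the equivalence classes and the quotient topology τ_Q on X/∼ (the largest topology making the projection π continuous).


X/∼ = {[p71], [p72=p73]}; |τ_Q| = 4.

Equivalence classes: [p71], [p72=p73].
Quotient map π: X → X/∼ sends p71 ↦ [p71], p72 ↦ [p72=p73], p73 ↦ [p72=p73].
For each subset V ⊆ X/∼, compute π^{-1}(V) ⊆ X and check whether π^{-1}(V) ∈ τ. V is open in τ_Q iff π^{-1}(V) ∈ τ.
  V = {}: π^{-1}(V) = ∅ ∈ τ ✓.
  V = {[p71]}: π^{-1}(V) = {p71} ∈ τ ✓.
  V = {[p72=p73]}: π^{-1}(V) = {p72, p73} ∈ τ ✓.
  V = {[p71], [p72=p73]}: π^{-1}(V) = {p71, p72, p73} ∈ τ ✓.
Open sets in the quotient: τ_Q = {{}, {[p71]}, {[p72=p73]}, {[p71], [p72=p73]}} (4 elements).


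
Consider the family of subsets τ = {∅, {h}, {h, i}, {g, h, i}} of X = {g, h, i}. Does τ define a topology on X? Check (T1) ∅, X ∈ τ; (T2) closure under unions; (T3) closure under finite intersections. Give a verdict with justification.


τ IS a topology on X.

Axiom (T1): ∅ ∈ τ? Yes; X ∈ τ? Yes.
Axiom (T2/T3): check pairwise unions and intersections of members of τ.
All pairwise intersections and unions checked — each lies in τ. Therefore τ satisfies (T1), (T2), (T3): it IS a topology on X.


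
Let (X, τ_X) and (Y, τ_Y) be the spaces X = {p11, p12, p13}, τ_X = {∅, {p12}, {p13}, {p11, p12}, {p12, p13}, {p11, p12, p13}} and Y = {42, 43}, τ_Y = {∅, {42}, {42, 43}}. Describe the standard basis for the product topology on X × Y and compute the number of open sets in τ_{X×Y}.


Basis B = {∅ × ∅, {p12} × {42}, {p13} × {42}, {p11, p12} × {42}, {p12} × {42, 43}, {p12, p13} × {42}, {p13} × {42, 43}, {p11, p12, p13} × {42}, {p11, p12} × {42, 43}, {p12, p13} × {42, 43}, {p11, p12, p13} × {42, 43}}; |τ_{X×Y}| = 18.

Enumerate products U × V with U ∈ τ_X, V ∈ τ_Y (deduplicated):
  ∅ × ∅ = {} (∅)
  {p12} × {42} = {(p12,42)}
  {p13} × {42} = {(p13,42)}
  {p11, p12} × {42} = {(p11,42), (p12,42)}
  {p12} × {42, 43} = {(p12,42), (p12,43)}
  {p12, p13} × {42} = {(p12,42), (p13,42)}
  {p13} × {42, 43} = {(p13,42), (p13,43)}
  {p11, p12, p13} × {42} = {(p11,42), (p12,42), (p13,42)}
  {p11, p12} × {42, 43} = {(p11,42), (p11,43), (p12,42), (p12,43)}
  {p12, p13} × {42, 43} = {(p12,42), (p12,43), (p13,42), (p13,43)}
  {p11, p12, p13} × {42, 43} = {(p11,42), (p11,43), (p12,42), (p12,43), (p13,42), (p13,43)}
These 11 distinct sets form the basis B.
Close under arbitrary unions to get τ_{X×Y}; counting gives |τ_{X×Y}| = 18.


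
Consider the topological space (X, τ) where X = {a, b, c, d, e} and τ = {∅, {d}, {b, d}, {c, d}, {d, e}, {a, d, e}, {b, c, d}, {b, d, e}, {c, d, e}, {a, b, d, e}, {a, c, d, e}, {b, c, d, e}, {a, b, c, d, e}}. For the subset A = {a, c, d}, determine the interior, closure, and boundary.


int(A) = {c, d}, cl(A) = {a, b, c, d, e}, ∂A = {a, b, e}.

Closed sets in (X, τ) are complements of opens:
  closed(X, τ) = {∅, {a}, {b}, {c}, {a, b}, {a, c}, {a, e}, {b, c}, {a, b, c}, {a, b, e}, {a, c, e}, {a, b, c, e}, {a, b, c, d, e}}.
int(A) = ⋃ {U ∈ τ : U ⊆ A}. Opens contained in A: ∅, {d}, {c, d}.
Taking the union of these: int(A) = {c, d}.
cl(A) = ⋂ {C closed : A ⊆ C}. Closed sets containing A: {a, b, c, d, e}.
Intersecting these: cl(A) = {a, b, c, d, e}.
∂A = cl(A) ∖ int(A) = {a, b, c, d, e} ∖ {c, d} = {a, b, e}.


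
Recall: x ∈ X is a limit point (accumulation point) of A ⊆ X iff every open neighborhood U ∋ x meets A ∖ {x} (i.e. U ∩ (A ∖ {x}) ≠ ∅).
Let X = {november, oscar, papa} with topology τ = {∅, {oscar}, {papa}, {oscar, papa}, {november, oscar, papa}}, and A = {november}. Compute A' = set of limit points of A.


A' = ∅

For each x ∈ X, list the open sets U ∈ τ with x ∈ U, then check whether U ∩ (A ∖ {x}) ≠ ∅ for every such U.
  x = november: open {november, oscar, papa} ∋ x has {november, oscar, papa} ∩ (A ∖ {november}) = ∅, so x is NOT a limit point.
  x = oscar: open {oscar} ∋ x has {oscar} ∩ (A ∖ {oscar}) = ∅, so x is NOT a limit point.
  x = papa: open {papa} ∋ x has {papa} ∩ (A ∖ {papa}) = ∅, so x is NOT a limit point.
Collecting: A' = ∅.


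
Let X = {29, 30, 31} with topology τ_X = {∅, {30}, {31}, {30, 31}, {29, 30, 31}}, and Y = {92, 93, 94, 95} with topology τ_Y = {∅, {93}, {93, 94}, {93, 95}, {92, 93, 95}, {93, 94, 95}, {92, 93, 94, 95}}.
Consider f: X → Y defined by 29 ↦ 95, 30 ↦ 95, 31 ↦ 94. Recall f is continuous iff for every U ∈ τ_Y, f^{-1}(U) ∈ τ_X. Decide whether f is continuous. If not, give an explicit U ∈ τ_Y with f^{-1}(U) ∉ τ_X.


f is NOT continuous.

Compute f^{-1}(U) for each U ∈ τ_Y:
  U = ∅: f^{-1}(U) = ∅ ∈ τ_X ✓.
  U = {93}: f^{-1}(U) = ∅ ∈ τ_X ✓.
  U = {93, 94}: f^{-1}(U) = {31} ∈ τ_X ✓.
  U = {93, 95}: f^{-1}(U) = {29, 30} ∉ τ_X ✗.
  U = {92, 93, 95}: f^{-1}(U) = {29, 30} ∉ τ_X ✗.
  U = {93, 94, 95}: f^{-1}(U) = {29, 30, 31} ∈ τ_X ✓.
  U = {92, 93, 94, 95}: f^{-1}(U) = {29, 30, 31} ∈ τ_X ✓.
Found U = {93, 95} with f^{-1}(U) = {29, 30} not in τ_X. Therefore f is NOT continuous.


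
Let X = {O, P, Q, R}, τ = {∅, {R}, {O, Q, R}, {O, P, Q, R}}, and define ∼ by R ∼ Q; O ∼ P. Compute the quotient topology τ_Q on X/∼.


X/∼ = {[O=P], [Q=R]}; |τ_Q| = 2.

Equivalence classes: [O=P], [Q=R].
Quotient map π: X → X/∼ sends O ↦ [O=P], P ↦ [O=P], Q ↦ [Q=R], R ↦ [Q=R].
For each subset V ⊆ X/∼, compute π^{-1}(V) ⊆ X and check whether π^{-1}(V) ∈ τ. V is open in τ_Q iff π^{-1}(V) ∈ τ.
  V = {}: π^{-1}(V) = ∅ ∈ τ ✓.
  V = {[O=P]}: π^{-1}(V) = {O, P} ∉ τ ✗.
  V = {[Q=R]}: π^{-1}(V) = {Q, R} ∉ τ ✗.
  V = {[O=P], [Q=R]}: π^{-1}(V) = {O, P, Q, R} ∈ τ ✓.
Open sets in the quotient: τ_Q = {{}, {[O=P], [Q=R]}} (2 elements).


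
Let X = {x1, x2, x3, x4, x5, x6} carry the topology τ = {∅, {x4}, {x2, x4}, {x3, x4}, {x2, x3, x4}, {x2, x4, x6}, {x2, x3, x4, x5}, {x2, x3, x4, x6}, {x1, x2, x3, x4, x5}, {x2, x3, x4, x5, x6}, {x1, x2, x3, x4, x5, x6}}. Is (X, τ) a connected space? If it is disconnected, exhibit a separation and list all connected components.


(X, τ) is connected.

Find clopen sets (U ∈ τ with X ∖ U ∈ τ):
  U = ∅, X ∖ U = {x1, x2, x3, x4, x5, x6} — both open, so U is clopen.
  U = {x1, x2, x3, x4, x5, x6}, X ∖ U = ∅ — both open, so U is clopen.
Only trivial clopens (∅ and X) exist, so (X, τ) is connected.
Compute connected components by grouping points that agree on all clopens:
  component: {x1, x2, x3, x4, x5, x6}


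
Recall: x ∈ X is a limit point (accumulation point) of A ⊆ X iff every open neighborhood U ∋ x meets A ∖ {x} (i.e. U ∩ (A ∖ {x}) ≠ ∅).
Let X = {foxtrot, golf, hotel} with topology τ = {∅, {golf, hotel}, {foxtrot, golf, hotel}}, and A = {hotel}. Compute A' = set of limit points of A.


A' = {foxtrot, golf}

For each x ∈ X, list the open sets U ∈ τ with x ∈ U, then check whether U ∩ (A ∖ {x}) ≠ ∅ for every such U.
  x = foxtrot: opens ∋ x are {foxtrot, golf, hotel}; each meets A ∖ {foxtrot}, so x IS a limit point.
  x = golf: opens ∋ x are {golf, hotel}, {foxtrot, golf, hotel}; each meets A ∖ {golf}, so x IS a limit point.
  x = hotel: open {golf, hotel} ∋ x has {golf, hotel} ∩ (A ∖ {hotel}) = ∅, so x is NOT a limit point.
Collecting: A' = {foxtrot, golf}.


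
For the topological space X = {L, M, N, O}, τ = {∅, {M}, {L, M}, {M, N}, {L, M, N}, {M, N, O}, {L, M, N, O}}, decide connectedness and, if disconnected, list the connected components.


(X, τ) is connected.

Find clopen sets (U ∈ τ with X ∖ U ∈ τ):
  U = ∅, X ∖ U = {L, M, N, O} — both open, so U is clopen.
  U = {L, M, N, O}, X ∖ U = ∅ — both open, so U is clopen.
Only trivial clopens (∅ and X) exist, so (X, τ) is connected.
Compute connected components by grouping points that agree on all clopens:
  component: {L, M, N, O}


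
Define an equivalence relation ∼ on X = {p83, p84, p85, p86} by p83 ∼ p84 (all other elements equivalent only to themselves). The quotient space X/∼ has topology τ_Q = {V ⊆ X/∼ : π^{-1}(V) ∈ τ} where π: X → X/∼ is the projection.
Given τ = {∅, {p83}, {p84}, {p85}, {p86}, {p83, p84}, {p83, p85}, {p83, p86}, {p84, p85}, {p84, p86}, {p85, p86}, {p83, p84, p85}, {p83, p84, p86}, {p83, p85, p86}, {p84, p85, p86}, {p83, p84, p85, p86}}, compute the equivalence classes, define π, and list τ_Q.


X/∼ = {[p83=p84], [p85], [p86]}; |τ_Q| = 8.

Equivalence classes: [p83=p84], [p85], [p86].
Quotient map π: X → X/∼ sends p83 ↦ [p83=p84], p84 ↦ [p83=p84], p85 ↦ [p85], p86 ↦ [p86].
For each subset V ⊆ X/∼, compute π^{-1}(V) ⊆ X and check whether π^{-1}(V) ∈ τ. V is open in τ_Q iff π^{-1}(V) ∈ τ.
  V = {}: π^{-1}(V) = ∅ ∈ τ ✓.
  V = {[p83=p84]}: π^{-1}(V) = {p83, p84} ∈ τ ✓.
  V = {[p85]}: π^{-1}(V) = {p85} ∈ τ ✓.
  V = {[p83=p84], [p85]}: π^{-1}(V) = {p83, p84, p85} ∈ τ ✓.
  V = {[p86]}: π^{-1}(V) = {p86} ∈ τ ✓.
  V = {[p83=p84], [p86]}: π^{-1}(V) = {p83, p84, p86} ∈ τ ✓.
  V = {[p85], [p86]}: π^{-1}(V) = {p85, p86} ∈ τ ✓.
  V = {[p83=p84], [p85], [p86]}: π^{-1}(V) = {p83, p84, p85, p86} ∈ τ ✓.
Open sets in the quotient: τ_Q = {{}, {[p83=p84]}, {[p85]}, {[p83=p84], [p85]}, {[p86]}, {[p83=p84], [p86]}, {[p85], [p86]}, {[p83=p84], [p85], [p86]}} (8 elements).


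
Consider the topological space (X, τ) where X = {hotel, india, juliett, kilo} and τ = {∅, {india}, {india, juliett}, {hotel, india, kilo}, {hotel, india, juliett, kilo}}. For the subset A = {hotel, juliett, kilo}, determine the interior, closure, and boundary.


int(A) = ∅, cl(A) = {hotel, juliett, kilo}, ∂A = {hotel, juliett, kilo}.

Closed sets in (X, τ) are complements of opens:
  closed(X, τ) = {∅, {juliett}, {hotel, kilo}, {hotel, juliett, kilo}, {hotel, india, juliett, kilo}}.
int(A) = ⋃ {U ∈ τ : U ⊆ A}. Opens contained in A: ∅.
Taking the union of these: int(A) = ∅.
cl(A) = ⋂ {C closed : A ⊆ C}. Closed sets containing A: {hotel, juliett, kilo}, {hotel, india, juliett, kilo}.
Intersecting these: cl(A) = {hotel, juliett, kilo}.
∂A = cl(A) ∖ int(A) = {hotel, juliett, kilo} ∖ ∅ = {hotel, juliett, kilo}.


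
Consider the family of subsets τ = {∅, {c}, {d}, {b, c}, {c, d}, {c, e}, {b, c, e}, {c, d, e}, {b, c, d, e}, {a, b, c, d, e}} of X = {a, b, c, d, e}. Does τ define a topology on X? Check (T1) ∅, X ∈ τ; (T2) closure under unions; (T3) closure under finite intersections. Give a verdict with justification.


τ is NOT a topology on X.

Axiom (T1): ∅ ∈ τ? Yes; X ∈ τ? Yes.
Axiom (T2/T3): check pairwise unions and intersections of members of τ.
Counterexample for (T2): {d} ∪ {b, c} = {b, c, d} ∉ τ. Therefore τ is NOT a topology.


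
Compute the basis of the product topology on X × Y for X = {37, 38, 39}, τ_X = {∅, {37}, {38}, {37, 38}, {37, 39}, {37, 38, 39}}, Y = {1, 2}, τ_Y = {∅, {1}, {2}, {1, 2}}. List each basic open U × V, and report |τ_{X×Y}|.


Basis B = {∅ × ∅, {37} × {1}, {37} × {2}, {38} × {1}, {38} × {2}, {37} × {1, 2}, {37, 38} × {1}, {37, 39} × {1}, {37, 38} × {2}, {37, 39} × {2}, {38} × {1, 2}, {37, 38, 39} × {1}, {37, 38, 39} × {2}, {37, 38} × {1, 2}, {37, 39} × {1, 2}, {37, 38, 39} × {1, 2}}; |τ_{X×Y}| = 36.

Enumerate products U × V with U ∈ τ_X, V ∈ τ_Y (deduplicated):
  ∅ × ∅ = {} (∅)
  {37} × {1} = {(37,1)}
  {37} × {2} = {(37,2)}
  {38} × {1} = {(38,1)}
  {38} × {2} = {(38,2)}
  {37} × {1, 2} = {(37,1), (37,2)}
  {37, 38} × {1} = {(37,1), (38,1)}
  {37, 39} × {1} = {(37,1), (39,1)}
  {37, 38} × {2} = {(37,2), (38,2)}
  {37, 39} × {2} = {(37,2), (39,2)}
  {38} × {1, 2} = {(38,1), (38,2)}
  {37, 38, 39} × {1} = {(37,1), (38,1), (39,1)}
  {37, 38, 39} × {2} = {(37,2), (38,2), (39,2)}
  {37, 38} × {1, 2} = {(37,1), (37,2), (38,1), (38,2)}
  {37, 39} × {1, 2} = {(37,1), (37,2), (39,1), (39,2)}
  {37, 38, 39} × {1, 2} = {(37,1), (37,2), (38,1), (38,2), (39,1), (39,2)}
These 16 distinct sets form the basis B.
Close under arbitrary unions to get τ_{X×Y}; counting gives |τ_{X×Y}| = 36.
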